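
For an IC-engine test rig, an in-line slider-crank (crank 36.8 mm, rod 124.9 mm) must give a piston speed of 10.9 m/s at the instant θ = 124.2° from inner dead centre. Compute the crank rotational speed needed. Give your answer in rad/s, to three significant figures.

For an in-line slider-crank, |v_piston| = rω|sinθ|·[1 + r cosθ/√(L² − r² sin²θ)].
With r = 0.0368 m, L = 0.1249 m, θ = 124.2°: the bracketed kinematic factor |dx/dθ| = 0.025239 m.
ω = v/|dx/dθ| = 10.9/0.025239 = 431.87 rad/s.

432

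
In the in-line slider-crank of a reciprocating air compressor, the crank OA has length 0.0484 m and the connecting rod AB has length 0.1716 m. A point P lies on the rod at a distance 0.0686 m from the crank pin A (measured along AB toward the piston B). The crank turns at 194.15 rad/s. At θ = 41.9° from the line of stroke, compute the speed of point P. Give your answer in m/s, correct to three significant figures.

8.00

ω = 194.2 rad/s.  Crank-pin speed |V_A| = rω = 9.3969 m/s, perpendicular to OA.
Rod angle: sinφ = −(r/L) sinθ ⇒ φ = -10.857°; ω_rod = −rω cosθ/√(L²−r²sin²θ) = -41.502 rad/s.
V_P = V_A + ω_rod × AP, with AP = 0.0686 m along the rod.
Components: V_Px = −rω sinθ − a·ω_rod·sinφ = -6.8118 m/s;  V_Py = rω cosθ + a·ω_rod·cosφ = +4.1981 m/s.
|V_P| = √(V_Px² + V_Py²) = 8.0016 m/s.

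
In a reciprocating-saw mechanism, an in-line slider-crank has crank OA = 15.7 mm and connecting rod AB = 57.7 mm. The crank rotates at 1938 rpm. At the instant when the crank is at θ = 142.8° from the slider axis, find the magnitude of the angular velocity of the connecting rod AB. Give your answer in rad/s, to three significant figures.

44.6

ω = 202.9 rad/s (converted from 1938 rpm).
The rod makes angle φ with the slider axis where L sinφ = r sinθ; differentiating, L cosφ·φ̇ = r ω cosθ.
L cosφ = √(L² − r² sin²θ) = 0.056914 m.
|ω_rod| = r ω |cosθ| / √(L² − r² sin²θ) = 0.0157·202.9·0.79653/0.056914 = 44.593 rad/s.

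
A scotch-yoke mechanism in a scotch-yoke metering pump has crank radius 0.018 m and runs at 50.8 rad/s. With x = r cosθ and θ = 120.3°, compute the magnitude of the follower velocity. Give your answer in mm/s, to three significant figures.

ω = 50.8 rad/s
x = r cosθ ⇒ ẋ = −rω sinθ.
|v| = rω|sinθ| = 0.018·50.8·|sin 120.3°| = 0.78949 m/s = 789.49 mm/s.

789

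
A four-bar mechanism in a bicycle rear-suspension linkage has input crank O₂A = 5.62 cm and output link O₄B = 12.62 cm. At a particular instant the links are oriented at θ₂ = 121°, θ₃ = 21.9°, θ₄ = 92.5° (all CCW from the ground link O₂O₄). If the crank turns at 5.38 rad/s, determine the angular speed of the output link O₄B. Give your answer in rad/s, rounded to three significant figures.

2.51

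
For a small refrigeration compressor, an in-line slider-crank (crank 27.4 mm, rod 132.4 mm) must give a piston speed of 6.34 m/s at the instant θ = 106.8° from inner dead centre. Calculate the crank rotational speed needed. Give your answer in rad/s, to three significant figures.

For an in-line slider-crank, |v_piston| = rω|sinθ|·[1 + r cosθ/√(L² − r² sin²θ)].
With r = 0.0274 m, L = 0.1324 m, θ = 106.8°: the bracketed kinematic factor |dx/dθ| = 0.02463 m.
ω = v/|dx/dθ| = 6.34/0.02463 = 257.41 rad/s.

257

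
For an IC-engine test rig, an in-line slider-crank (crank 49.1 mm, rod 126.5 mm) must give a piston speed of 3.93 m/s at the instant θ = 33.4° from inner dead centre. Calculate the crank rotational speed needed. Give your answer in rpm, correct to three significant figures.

1040

For an in-line slider-crank, |v_piston| = rω|sinθ|·[1 + r cosθ/√(L² − r² sin²θ)].
With r = 0.0491 m, L = 0.1265 m, θ = 33.4°: the bracketed kinematic factor |dx/dθ| = 0.035994 m.
ω = v/|dx/dθ| = 3.93/0.035994 = 109.18 rad/s.
N = 60ω/(2π) = 1042.6 rpm.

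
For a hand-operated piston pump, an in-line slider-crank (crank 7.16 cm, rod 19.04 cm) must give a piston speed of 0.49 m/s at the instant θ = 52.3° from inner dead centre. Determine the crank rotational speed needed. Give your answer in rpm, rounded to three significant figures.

For an in-line slider-crank, |v_piston| = rω|sinθ|·[1 + r cosθ/√(L² − r² sin²θ)].
With r = 0.0716 m, L = 0.1904 m, θ = 52.3°: the bracketed kinematic factor |dx/dθ| = 0.070298 m.
ω = v/|dx/dθ| = 0.49/0.070298 = 6.9704 rad/s.
N = 60ω/(2π) = 66.562 rpm.

66.6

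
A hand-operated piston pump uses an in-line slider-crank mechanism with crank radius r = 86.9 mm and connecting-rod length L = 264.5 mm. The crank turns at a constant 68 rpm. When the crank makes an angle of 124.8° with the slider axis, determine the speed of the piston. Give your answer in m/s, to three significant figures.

ω = 2π·68/60 = 7.121 rad/s
For an in-line slider-crank, x = r cosθ + √(L² − r² sin²θ), so v = −rω sinθ·[1 + r cosθ/√(L² − r² sin²θ)].
With r = 0.0869 m, L = 0.2645 m, θ = 124.8°: √(L² − r² sin²θ) = 0.25469 m.
v = −0.0869·7.121·0.82115·[1 + 0.0869·-0.57071/0.25469] = -0.40919 m/s.
|v| = 0.40919 m/s.

0.409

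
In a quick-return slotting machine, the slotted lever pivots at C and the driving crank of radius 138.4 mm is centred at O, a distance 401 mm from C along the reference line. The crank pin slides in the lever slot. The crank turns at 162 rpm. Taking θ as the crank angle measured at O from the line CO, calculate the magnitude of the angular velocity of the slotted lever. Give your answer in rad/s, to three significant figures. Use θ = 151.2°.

6.05

ω = 16.96 rad/s (from 162 rpm).
Crank pin A relative to C: A = (d + r cosθ, r sinθ); lever angle φ = atan2(r sinθ, d + r cosθ).
Differentiating tanφ: φ̇ = rω(d cosθ + r)/(d² + r² + 2dr cosθ).
d² + r² + 2dr cosθ = |CA|² = 0.0826883 m²;  d cosθ + r = -0.213 m.
|ω_lever| = |0.1384·16.96·-0.213| / 0.0826883 = 6.048 rad/s.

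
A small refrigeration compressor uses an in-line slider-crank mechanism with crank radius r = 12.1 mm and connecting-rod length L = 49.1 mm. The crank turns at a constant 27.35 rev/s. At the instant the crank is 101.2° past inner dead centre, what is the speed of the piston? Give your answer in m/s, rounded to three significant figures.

1.94

ω = 2π·27.4 = 171.8 rad/s
For an in-line slider-crank, x = r cosθ + √(L² − r² sin²θ), so v = −rω sinθ·[1 + r cosθ/√(L² − r² sin²θ)].
With r = 0.0121 m, L = 0.0491 m, θ = 101.2°: √(L² − r² sin²θ) = 0.047644 m.
v = −0.0121·171.8·0.98096·[1 + 0.0121·-0.19423/0.047644] = -1.9391 m/s.
|v| = 1.9391 m/s.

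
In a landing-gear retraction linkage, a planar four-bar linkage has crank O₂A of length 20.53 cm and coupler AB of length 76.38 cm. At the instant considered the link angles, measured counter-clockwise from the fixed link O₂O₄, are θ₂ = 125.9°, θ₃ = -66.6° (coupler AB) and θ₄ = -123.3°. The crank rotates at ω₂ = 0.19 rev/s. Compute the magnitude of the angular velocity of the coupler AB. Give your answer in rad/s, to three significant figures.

0.359

ω₂ = 1.194 rad/s (from 0.19 rev/s).
Differentiating the loop-closure r₂e^{iθ₂}+r₃e^{iθ₃}=r₁+r₄e^{iθ₄} gives r₂ω₂e^{iθ₂}+r₃ω₃e^{iθ₃}=r₄ω₄e^{iθ₄}.
Eliminating the other unknown: ω₃ = r₂ω₂ sin(θ₄−θ₂) / [r₃ sin(θ₃−θ₄)].
Numerator sine = +0.93483; denominator sine = +0.83581.
Result = 0.2053·1.194·(+0.93483) / (0.7638·(+0.83581)) = +0.35889 rad/s; magnitude 0.35889 rad/s.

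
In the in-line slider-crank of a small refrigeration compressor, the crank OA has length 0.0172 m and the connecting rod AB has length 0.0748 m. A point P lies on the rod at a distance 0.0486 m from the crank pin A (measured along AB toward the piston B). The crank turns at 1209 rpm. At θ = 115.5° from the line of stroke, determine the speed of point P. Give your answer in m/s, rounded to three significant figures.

1.87

ω = 126.6 rad/s.  Crank-pin speed |V_A| = rω = 2.1776 m/s, perpendicular to OA.
Rod angle: sinφ = −(r/L) sinθ ⇒ φ = -11.979°; ω_rod = −rω cosθ/√(L²−r²sin²θ) = +12.812 rad/s.
V_P = V_A + ω_rod × AP, with AP = 0.0486 m along the rod.
Components: V_Px = −rω sinθ − a·ω_rod·sinφ = -1.8363 m/s;  V_Py = rω cosθ + a·ω_rod·cosφ = -0.32837 m/s.
|V_P| = √(V_Px² + V_Py²) = 1.8654 m/s.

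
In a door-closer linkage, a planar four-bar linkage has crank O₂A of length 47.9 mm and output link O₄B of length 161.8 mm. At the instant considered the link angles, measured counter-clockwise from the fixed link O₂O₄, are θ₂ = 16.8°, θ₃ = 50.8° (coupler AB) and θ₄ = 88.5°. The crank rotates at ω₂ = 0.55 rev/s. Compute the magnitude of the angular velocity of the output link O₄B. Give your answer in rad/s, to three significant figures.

0.936

ω₂ = 3.456 rad/s (from 0.55 rev/s).
Differentiating the loop-closure r₂e^{iθ₂}+r₃e^{iθ₃}=r₁+r₄e^{iθ₄} gives r₂ω₂e^{iθ₂}+r₃ω₃e^{iθ₃}=r₄ω₄e^{iθ₄}.
Eliminating the other unknown: ω₄ = r₂ω₂ sin(θ₂−θ₃) / [r₄ sin(θ₄−θ₃)].
Numerator sine = -0.55919; denominator sine = +0.61153.
Result = 0.0479·3.456·(-0.55919) / (0.1618·(+0.61153)) = -0.9355 rad/s; magnitude 0.9355 rad/s.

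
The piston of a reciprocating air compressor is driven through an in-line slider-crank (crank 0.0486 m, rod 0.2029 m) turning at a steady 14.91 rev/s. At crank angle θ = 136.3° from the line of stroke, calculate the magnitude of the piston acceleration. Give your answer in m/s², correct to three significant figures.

ω = 2π·14.9 = 93.68 rad/s
x(θ) = r cosθ + √(L² − r² sin²θ); with ω constant, a = ω²·d²x/dθ².
d²x/dθ² = −r cosθ − r²(cos2θ)/√u − r⁴ sin²2θ/(4u^{3/2}),  u = L² − r² sin²θ = 0.040041 m².
Substituting r = 0.0486 m, L = 0.2029 m, θ = 136.3°: d²x/dθ² = +0.034427 m.
a = ω²·d²x/dθ² = (93.68)²·(+0.034427) = +302.14 m/s²;  |a| = 302.14 m/s².

302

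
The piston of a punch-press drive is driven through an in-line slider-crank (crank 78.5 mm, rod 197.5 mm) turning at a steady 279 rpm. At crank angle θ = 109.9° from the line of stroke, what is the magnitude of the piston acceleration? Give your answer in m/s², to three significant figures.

ω = 2π·279/60 = 29.22 rad/s
x(θ) = r cosθ + √(L² − r² sin²θ); with ω constant, a = ω²·d²x/dθ².
d²x/dθ² = −r cosθ − r²(cos2θ)/√u − r⁴ sin²2θ/(4u^{3/2}),  u = L² − r² sin²θ = 0.0335579 m².
Substituting r = 0.0785 m, L = 0.1975 m, θ = 109.9°: d²x/dθ² = +0.051931 m.
a = ω²·d²x/dθ² = (29.22)²·(+0.051931) = +44.33 m/s²;  |a| = 44.33 m/s².

44.3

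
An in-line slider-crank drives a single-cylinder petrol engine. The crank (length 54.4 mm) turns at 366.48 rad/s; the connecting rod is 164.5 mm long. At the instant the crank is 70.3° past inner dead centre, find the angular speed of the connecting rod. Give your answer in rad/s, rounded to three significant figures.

ω = 366.5 rad/s
The rod makes angle φ with the slider axis where L sinφ = r sinθ; differentiating, L cosφ·φ̇ = r ω cosθ.
L cosφ = √(L² − r² sin²θ) = 0.15632 m.
|ω_rod| = r ω |cosθ| / √(L² − r² sin²θ) = 0.0544·366.5·0.33710/0.15632 = 42.991 rad/s.

43.0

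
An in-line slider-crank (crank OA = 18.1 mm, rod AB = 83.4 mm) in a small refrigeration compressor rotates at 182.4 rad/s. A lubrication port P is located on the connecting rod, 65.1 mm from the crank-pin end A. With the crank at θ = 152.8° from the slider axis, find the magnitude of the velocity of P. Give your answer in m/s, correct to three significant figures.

1.43

ω = 182.4 rad/s.  Crank-pin speed |V_A| = rω = 3.3014 m/s, perpendicular to OA.
Rod angle: sinφ = −(r/L) sinθ ⇒ φ = -5.693°; ω_rod = −rω cosθ/√(L²−r²sin²θ) = +35.383 rad/s.
V_P = V_A + ω_rod × AP, with AP = 0.0651 m along the rod.
Components: V_Px = −rω sinθ − a·ω_rod·sinφ = -1.2806 m/s;  V_Py = rω cosθ + a·ω_rod·cosφ = -0.64431 m/s.
|V_P| = √(V_Px² + V_Py²) = 1.4335 m/s.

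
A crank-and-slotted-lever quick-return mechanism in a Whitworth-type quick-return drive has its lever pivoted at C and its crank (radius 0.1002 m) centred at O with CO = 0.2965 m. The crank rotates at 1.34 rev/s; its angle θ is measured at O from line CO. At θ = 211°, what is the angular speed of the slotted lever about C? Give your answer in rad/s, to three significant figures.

2.76

ω = 8.419 rad/s (from 1.34 rev/s).
Crank pin A relative to C: A = (d + r cosθ, r sinθ); lever angle φ = atan2(r sinθ, d + r cosθ).
Differentiating tanφ: φ̇ = rω(d cosθ + r)/(d² + r² + 2dr cosθ).
d² + r² + 2dr cosθ = |CA|² = 0.0470206 m²;  d cosθ + r = -0.15395 m.
|ω_lever| = |0.1002·8.419·-0.15395| / 0.0470206 = 2.7621 rad/s.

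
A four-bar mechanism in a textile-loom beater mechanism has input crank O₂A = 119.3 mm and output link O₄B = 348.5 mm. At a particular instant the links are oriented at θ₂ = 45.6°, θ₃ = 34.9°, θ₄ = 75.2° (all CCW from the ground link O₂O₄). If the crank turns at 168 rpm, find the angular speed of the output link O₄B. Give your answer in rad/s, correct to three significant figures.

ω₂ = 17.59 rad/s (from 168 rpm).
Differentiating the loop-closure r₂e^{iθ₂}+r₃e^{iθ₃}=r₁+r₄e^{iθ₄} gives r₂ω₂e^{iθ₂}+r₃ω₃e^{iθ₃}=r₄ω₄e^{iθ₄}.
Eliminating the other unknown: ω₄ = r₂ω₂ sin(θ₂−θ₃) / [r₄ sin(θ₄−θ₃)].
Numerator sine = +0.18567; denominator sine = +0.64679.
Result = 0.1193·17.59·(+0.18567) / (0.3485·(+0.64679)) = +1.7288 rad/s; magnitude 1.7288 rad/s.

1.73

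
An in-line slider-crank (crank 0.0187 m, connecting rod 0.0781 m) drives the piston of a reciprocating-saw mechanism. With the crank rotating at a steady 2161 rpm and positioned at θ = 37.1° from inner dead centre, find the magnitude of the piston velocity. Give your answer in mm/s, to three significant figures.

3050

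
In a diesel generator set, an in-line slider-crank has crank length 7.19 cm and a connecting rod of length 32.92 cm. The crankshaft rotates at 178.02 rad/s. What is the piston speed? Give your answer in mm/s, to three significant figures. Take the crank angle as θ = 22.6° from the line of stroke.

ω = 178 rad/s
For an in-line slider-crank, x = r cosθ + √(L² − r² sin²θ), so v = −rω sinθ·[1 + r cosθ/√(L² − r² sin²θ)].
With r = 0.0719 m, L = 0.3292 m, θ = 22.6°: √(L² − r² sin²θ) = 0.32804 m.
v = −0.0719·178·0.38430·[1 + 0.0719·0.92321/0.32804] = -5.9142 m/s.
|v| = 5.9142 m/s = 5914.2 mm/s.

5910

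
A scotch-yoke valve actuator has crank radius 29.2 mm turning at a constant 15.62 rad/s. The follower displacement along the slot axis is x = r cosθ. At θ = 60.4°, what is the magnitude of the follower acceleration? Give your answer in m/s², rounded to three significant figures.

ω = 15.62 rad/s
x = r cosθ ⇒ ẍ = −rω² cosθ (ω constant).
|a| = rω²|cosθ| = 0.0292·(15.62)²·|cos 60.4°| = 3.519 m/s².

3.52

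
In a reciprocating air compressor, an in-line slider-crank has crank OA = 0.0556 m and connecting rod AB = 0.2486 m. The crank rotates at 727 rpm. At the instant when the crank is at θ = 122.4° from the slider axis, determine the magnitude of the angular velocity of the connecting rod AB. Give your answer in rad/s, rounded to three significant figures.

9.29

ω = 76.13 rad/s (converted from 727 rpm).
The rod makes angle φ with the slider axis where L sinφ = r sinθ; differentiating, L cosφ·φ̇ = r ω cosθ.
L cosφ = √(L² − r² sin²θ) = 0.24413 m.
|ω_rod| = r ω |cosθ| / √(L² − r² sin²θ) = 0.0556·76.13·0.53583/0.24413 = 9.2906 rad/s.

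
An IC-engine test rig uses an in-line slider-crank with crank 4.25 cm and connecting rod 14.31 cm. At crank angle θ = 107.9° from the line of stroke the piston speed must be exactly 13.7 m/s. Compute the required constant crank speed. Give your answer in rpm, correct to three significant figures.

3580

For an in-line slider-crank, |v_piston| = rω|sinθ|·[1 + r cosθ/√(L² − r² sin²θ)].
With r = 0.0425 m, L = 0.1431 m, θ = 107.9°: the bracketed kinematic factor |dx/dθ| = 0.036594 m.
ω = v/|dx/dθ| = 13.7/0.036594 = 374.38 rad/s.
N = 60ω/(2π) = 3575 rpm.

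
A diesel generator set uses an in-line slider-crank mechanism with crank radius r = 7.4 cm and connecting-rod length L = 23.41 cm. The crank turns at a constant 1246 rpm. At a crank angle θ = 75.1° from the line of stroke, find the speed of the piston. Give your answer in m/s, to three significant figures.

10.1

ω = 2π·1246/60 = 130.5 rad/s
For an in-line slider-crank, x = r cosθ + √(L² − r² sin²θ), so v = −rω sinθ·[1 + r cosθ/√(L² − r² sin²θ)].
With r = 0.074 m, L = 0.2341 m, θ = 75.1°: √(L² − r² sin²θ) = 0.22291 m.
v = −0.074·130.5·0.96638·[1 + 0.074·0.25713/0.22291] = -10.127 m/s.
|v| = 10.127 m/s.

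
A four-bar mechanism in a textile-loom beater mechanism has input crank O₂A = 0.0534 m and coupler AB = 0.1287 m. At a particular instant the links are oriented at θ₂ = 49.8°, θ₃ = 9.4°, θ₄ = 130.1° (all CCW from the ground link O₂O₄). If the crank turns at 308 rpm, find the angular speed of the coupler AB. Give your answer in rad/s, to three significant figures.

ω₂ = 32.25 rad/s (from 308 rpm).
Differentiating the loop-closure r₂e^{iθ₂}+r₃e^{iθ₃}=r₁+r₄e^{iθ₄} gives r₂ω₂e^{iθ₂}+r₃ω₃e^{iθ₃}=r₄ω₄e^{iθ₄}.
Eliminating the other unknown: ω₃ = r₂ω₂ sin(θ₄−θ₂) / [r₃ sin(θ₃−θ₄)].
Numerator sine = +0.98570; denominator sine = -0.85985.
Result = 0.0534·32.25·(+0.98570) / (0.1287·(-0.85985)) = -15.341 rad/s; magnitude 15.341 rad/s.

15.3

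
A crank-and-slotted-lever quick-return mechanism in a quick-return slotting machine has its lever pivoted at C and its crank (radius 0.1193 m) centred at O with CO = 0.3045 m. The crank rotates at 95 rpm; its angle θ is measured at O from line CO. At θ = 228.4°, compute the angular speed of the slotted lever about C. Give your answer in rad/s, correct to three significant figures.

1.67

ω = 9.948 rad/s (from 95 rpm).
Crank pin A relative to C: A = (d + r cosθ, r sinθ); lever angle φ = atan2(r sinθ, d + r cosθ).
Differentiating tanφ: φ̇ = rω(d cosθ + r)/(d² + r² + 2dr cosθ).
d² + r² + 2dr cosθ = |CA|² = 0.058716 m²;  d cosθ + r = -0.082866 m.
|ω_lever| = |0.1193·9.948·-0.082866| / 0.058716 = 1.675 rad/s.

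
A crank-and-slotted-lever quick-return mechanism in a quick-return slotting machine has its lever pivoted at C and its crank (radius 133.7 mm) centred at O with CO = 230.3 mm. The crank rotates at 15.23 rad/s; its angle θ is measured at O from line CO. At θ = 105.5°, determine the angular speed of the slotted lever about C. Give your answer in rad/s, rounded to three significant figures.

ω = 15.23 rad/s
Crank pin A relative to C: A = (d + r cosθ, r sinθ); lever angle φ = atan2(r sinθ, d + r cosθ).
Differentiating tanφ: φ̇ = rω(d cosθ + r)/(d² + r² + 2dr cosθ).
d² + r² + 2dr cosθ = |CA|² = 0.0544566 m²;  d cosθ + r = +0.072155 m.
|ω_lever| = |0.1337·15.23·+0.072155| / 0.0544566 = 2.698 rad/s.

2.70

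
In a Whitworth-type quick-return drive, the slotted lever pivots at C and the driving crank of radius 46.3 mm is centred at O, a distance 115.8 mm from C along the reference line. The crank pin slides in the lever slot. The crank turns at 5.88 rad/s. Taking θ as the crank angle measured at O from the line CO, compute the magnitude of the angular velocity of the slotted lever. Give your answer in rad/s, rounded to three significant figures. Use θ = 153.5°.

2.62

ω = 5.88 rad/s
Crank pin A relative to C: A = (d + r cosθ, r sinθ); lever angle φ = atan2(r sinθ, d + r cosθ).
Differentiating tanφ: φ̇ = rω(d cosθ + r)/(d² + r² + 2dr cosθ).
d² + r² + 2dr cosθ = |CA|² = 0.00595688 m²;  d cosθ + r = -0.057333 m.
|ω_lever| = |0.0463·5.88·-0.057333| / 0.00595688 = 2.6203 rad/s.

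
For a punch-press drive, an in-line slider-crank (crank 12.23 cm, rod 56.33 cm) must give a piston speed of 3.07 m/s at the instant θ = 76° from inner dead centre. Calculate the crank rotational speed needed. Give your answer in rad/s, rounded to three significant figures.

24.6

For an in-line slider-crank, |v_piston| = rω|sinθ|·[1 + r cosθ/√(L² − r² sin²θ)].
With r = 0.1223 m, L = 0.5633 m, θ = 76°: the bracketed kinematic factor |dx/dθ| = 0.12504 m.
ω = v/|dx/dθ| = 3.07/0.12504 = 24.552 rad/s.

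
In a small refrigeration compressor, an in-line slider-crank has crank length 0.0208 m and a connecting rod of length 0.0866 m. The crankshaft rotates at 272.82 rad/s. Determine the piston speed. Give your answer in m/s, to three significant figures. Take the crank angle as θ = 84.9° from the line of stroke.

ω = 272.8 rad/s
For an in-line slider-crank, x = r cosθ + √(L² − r² sin²θ), so v = −rω sinθ·[1 + r cosθ/√(L² − r² sin²θ)].
With r = 0.0208 m, L = 0.0866 m, θ = 84.9°: √(L² − r² sin²θ) = 0.084085 m.
v = −0.0208·272.8·0.99604·[1 + 0.0208·0.08889/0.084085] = -5.7765 m/s.
|v| = 5.7765 m/s.

5.78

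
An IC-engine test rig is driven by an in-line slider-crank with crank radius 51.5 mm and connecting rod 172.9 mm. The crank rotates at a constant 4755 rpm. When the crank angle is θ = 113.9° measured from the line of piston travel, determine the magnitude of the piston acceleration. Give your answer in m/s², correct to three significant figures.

7780

ω = 2π·4755/60 = 497.9 rad/s
x(θ) = r cosθ + √(L² − r² sin²θ); with ω constant, a = ω²·d²x/dθ².
d²x/dθ² = −r cosθ − r²(cos2θ)/√u − r⁴ sin²2θ/(4u^{3/2}),  u = L² − r² sin²θ = 0.0276775 m².
Substituting r = 0.0515 m, L = 0.1729 m, θ = 113.9°: d²x/dθ² = +0.031364 m.
a = ω²·d²x/dθ² = (497.9)²·(+0.031364) = +7776.6 m/s²;  |a| = 7776.6 m/s².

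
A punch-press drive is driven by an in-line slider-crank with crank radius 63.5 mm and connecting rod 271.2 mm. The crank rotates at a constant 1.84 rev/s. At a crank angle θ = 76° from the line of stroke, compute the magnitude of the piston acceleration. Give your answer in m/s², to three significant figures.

0.258

ω = 2π·1.84 = 11.56 rad/s
x(θ) = r cosθ + √(L² − r² sin²θ); with ω constant, a = ω²·d²x/dθ².
d²x/dθ² = −r cosθ − r²(cos2θ)/√u − r⁴ sin²2θ/(4u^{3/2}),  u = L² − r² sin²θ = 0.0697532 m².
Substituting r = 0.0635 m, L = 0.2712 m, θ = 76°: d²x/dθ² = -0.0019303 m.
a = ω²·d²x/dθ² = (11.56)²·(-0.0019303) = -0.25801 m/s²;  |a| = 0.25801 m/s².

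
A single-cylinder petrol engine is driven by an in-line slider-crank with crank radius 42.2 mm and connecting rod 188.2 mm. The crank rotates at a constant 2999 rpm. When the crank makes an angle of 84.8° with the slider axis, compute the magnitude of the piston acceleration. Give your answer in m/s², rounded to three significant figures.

ω = 2π·2999/60 = 314.1 rad/s
x(θ) = r cosθ + √(L² − r² sin²θ); with ω constant, a = ω²·d²x/dθ².
d²x/dθ² = −r cosθ − r²(cos2θ)/√u − r⁴ sin²2θ/(4u^{3/2}),  u = L² − r² sin²θ = 0.033653 m².
Substituting r = 0.0422 m, L = 0.1882 m, θ = 84.8°: d²x/dθ² = +0.0057193 m.
a = ω²·d²x/dθ² = (314.1)²·(+0.0057193) = +564.09 m/s²;  |a| = 564.09 m/s².

564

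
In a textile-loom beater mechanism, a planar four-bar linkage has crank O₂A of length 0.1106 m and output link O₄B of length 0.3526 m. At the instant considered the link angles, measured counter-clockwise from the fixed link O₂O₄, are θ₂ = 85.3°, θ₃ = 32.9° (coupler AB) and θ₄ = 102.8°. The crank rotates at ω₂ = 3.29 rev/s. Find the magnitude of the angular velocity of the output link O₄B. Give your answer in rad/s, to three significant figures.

5.47

ω₂ = 20.67 rad/s (from 3.29 rev/s).
Differentiating the loop-closure r₂e^{iθ₂}+r₃e^{iθ₃}=r₁+r₄e^{iθ₄} gives r₂ω₂e^{iθ₂}+r₃ω₃e^{iθ₃}=r₄ω₄e^{iθ₄}.
Eliminating the other unknown: ω₄ = r₂ω₂ sin(θ₂−θ₃) / [r₄ sin(θ₄−θ₃)].
Numerator sine = +0.79229; denominator sine = +0.93909.
Result = 0.1106·20.67·(+0.79229) / (0.3526·(+0.93909)) = +5.4705 rad/s; magnitude 5.4705 rad/s.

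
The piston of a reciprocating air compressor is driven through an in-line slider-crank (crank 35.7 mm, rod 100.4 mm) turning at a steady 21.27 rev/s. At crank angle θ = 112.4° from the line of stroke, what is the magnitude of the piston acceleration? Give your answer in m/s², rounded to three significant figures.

ω = 2π·21.3 = 133.6 rad/s
x(θ) = r cosθ + √(L² − r² sin²θ); with ω constant, a = ω²·d²x/dθ².
d²x/dθ² = −r cosθ − r²(cos2θ)/√u − r⁴ sin²2θ/(4u^{3/2}),  u = L² − r² sin²θ = 0.00899074 m².
Substituting r = 0.0357 m, L = 0.1004 m, θ = 112.4°: d²x/dθ² = +0.022905 m.
a = ω²·d²x/dθ² = (133.6)²·(+0.022905) = +409.1 m/s²;  |a| = 409.1 m/s².

409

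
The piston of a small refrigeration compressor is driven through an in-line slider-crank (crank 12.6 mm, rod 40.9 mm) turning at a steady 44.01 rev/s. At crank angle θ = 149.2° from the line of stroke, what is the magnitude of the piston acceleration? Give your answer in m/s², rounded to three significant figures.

ω = 2π·44 = 276.5 rad/s
x(θ) = r cosθ + √(L² − r² sin²θ); with ω constant, a = ω²·d²x/dθ².
d²x/dθ² = −r cosθ − r²(cos2θ)/√u − r⁴ sin²2θ/(4u^{3/2}),  u = L² − r² sin²θ = 0.00163119 m².
Substituting r = 0.0126 m, L = 0.0409 m, θ = 149.2°: d²x/dθ² = +0.0088793 m.
a = ω²·d²x/dθ² = (276.5)²·(+0.0088793) = +678.95 m/s²;  |a| = 678.95 m/s².

679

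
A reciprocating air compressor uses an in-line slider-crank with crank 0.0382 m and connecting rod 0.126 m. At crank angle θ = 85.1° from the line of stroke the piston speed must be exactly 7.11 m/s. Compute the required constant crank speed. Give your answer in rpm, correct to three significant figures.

For an in-line slider-crank, |v_piston| = rω|sinθ|·[1 + r cosθ/√(L² − r² sin²θ)].
With r = 0.0382 m, L = 0.126 m, θ = 85.1°: the bracketed kinematic factor |dx/dθ| = 0.039094 m.
ω = v/|dx/dθ| = 7.11/0.039094 = 181.87 rad/s.
N = 60ω/(2π) = 1736.7 rpm.

1740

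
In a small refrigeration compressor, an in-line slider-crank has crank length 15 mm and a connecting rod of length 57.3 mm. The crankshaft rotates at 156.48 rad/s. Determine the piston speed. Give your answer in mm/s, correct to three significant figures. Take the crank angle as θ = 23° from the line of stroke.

1140

ω = 156.5 rad/s
For an in-line slider-crank, x = r cosθ + √(L² − r² sin²θ), so v = −rω sinθ·[1 + r cosθ/√(L² − r² sin²θ)].
With r = 0.015 m, L = 0.0573 m, θ = 23°: √(L² − r² sin²θ) = 0.056999 m.
v = −0.015·156.5·0.39073·[1 + 0.015·0.92050/0.056999] = -1.1393 m/s.
|v| = 1.1393 m/s = 1139.3 mm/s.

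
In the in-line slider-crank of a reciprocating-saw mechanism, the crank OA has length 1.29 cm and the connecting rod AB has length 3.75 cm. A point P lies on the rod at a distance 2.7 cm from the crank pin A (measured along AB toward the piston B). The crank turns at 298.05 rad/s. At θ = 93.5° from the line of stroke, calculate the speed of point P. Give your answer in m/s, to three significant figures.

ω = 298.1 rad/s.  Crank-pin speed |V_A| = rω = 3.8448 m/s, perpendicular to OA.
Rod angle: sinφ = −(r/L) sinθ ⇒ φ = -20.082°; ω_rod = −rω cosθ/√(L²−r²sin²θ) = +6.6644 rad/s.
V_P = V_A + ω_rod × AP, with AP = 0.027 m along the rod.
Components: V_Px = −rω sinθ − a·ω_rod·sinφ = -3.7759 m/s;  V_Py = rω cosθ + a·ω_rod·cosφ = -0.065722 m/s.
|V_P| = √(V_Px² + V_Py²) = 3.7765 m/s.

3.78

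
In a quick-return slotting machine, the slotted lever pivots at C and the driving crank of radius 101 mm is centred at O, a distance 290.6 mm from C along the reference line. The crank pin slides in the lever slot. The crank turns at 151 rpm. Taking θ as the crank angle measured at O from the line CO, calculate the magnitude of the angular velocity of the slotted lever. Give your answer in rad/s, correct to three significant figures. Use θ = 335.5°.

ω = 15.81 rad/s (from 151 rpm).
Crank pin A relative to C: A = (d + r cosθ, r sinθ); lever angle φ = atan2(r sinθ, d + r cosθ).
Differentiating tanφ: φ̇ = rω(d cosθ + r)/(d² + r² + 2dr cosθ).
d² + r² + 2dr cosθ = |CA|² = 0.148065 m²;  d cosθ + r = +0.36543 m.
|ω_lever| = |0.101·15.81·+0.36543| / 0.148065 = 3.9417 rad/s.

3.94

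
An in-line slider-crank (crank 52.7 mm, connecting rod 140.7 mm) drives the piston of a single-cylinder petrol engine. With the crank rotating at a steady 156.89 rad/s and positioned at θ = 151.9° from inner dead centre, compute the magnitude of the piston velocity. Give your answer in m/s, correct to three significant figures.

2.59

ω = 156.9 rad/s
For an in-line slider-crank, x = r cosθ + √(L² − r² sin²θ), so v = −rω sinθ·[1 + r cosθ/√(L² − r² sin²θ)].
With r = 0.0527 m, L = 0.1407 m, θ = 151.9°: √(L² − r² sin²θ) = 0.13849 m.
v = −0.0527·156.9·0.47101·[1 + 0.0527·-0.88213/0.13849] = -2.5871 m/s.
|v| = 2.5871 m/s.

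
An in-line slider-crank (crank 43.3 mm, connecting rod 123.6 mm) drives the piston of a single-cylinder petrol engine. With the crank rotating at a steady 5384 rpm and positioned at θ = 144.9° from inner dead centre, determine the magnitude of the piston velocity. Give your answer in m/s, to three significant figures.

ω = 2π·5384/60 = 563.8 rad/s
For an in-line slider-crank, x = r cosθ + √(L² − r² sin²θ), so v = −rω sinθ·[1 + r cosθ/√(L² − r² sin²θ)].
With r = 0.0433 m, L = 0.1236 m, θ = 144.9°: √(L² − r² sin²θ) = 0.12107 m.
v = −0.0433·563.8·0.57501·[1 + 0.0433·-0.81815/0.12107] = -9.93 m/s.
|v| = 9.93 m/s.

9.93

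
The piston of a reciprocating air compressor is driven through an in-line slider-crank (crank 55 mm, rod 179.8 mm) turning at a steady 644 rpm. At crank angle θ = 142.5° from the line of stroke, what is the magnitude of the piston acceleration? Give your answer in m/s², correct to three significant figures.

177

ω = 2π·644/60 = 67.44 rad/s
x(θ) = r cosθ + √(L² − r² sin²θ); with ω constant, a = ω²·d²x/dθ².
d²x/dθ² = −r cosθ − r²(cos2θ)/√u − r⁴ sin²2θ/(4u^{3/2}),  u = L² − r² sin²θ = 0.031207 m².
Substituting r = 0.055 m, L = 0.1798 m, θ = 142.5°: d²x/dθ² = +0.038815 m.
a = ω²·d²x/dθ² = (67.44)²·(+0.038815) = +176.54 m/s²;  |a| = 176.54 m/s².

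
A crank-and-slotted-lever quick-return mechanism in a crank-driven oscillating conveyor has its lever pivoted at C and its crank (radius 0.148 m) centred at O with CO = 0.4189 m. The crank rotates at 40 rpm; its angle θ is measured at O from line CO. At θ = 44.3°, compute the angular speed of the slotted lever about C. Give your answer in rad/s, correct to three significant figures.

ω = 4.189 rad/s (from 40 rpm).
Crank pin A relative to C: A = (d + r cosθ, r sinθ); lever angle φ = atan2(r sinθ, d + r cosθ).
Differentiating tanφ: φ̇ = rω(d cosθ + r)/(d² + r² + 2dr cosθ).
d² + r² + 2dr cosθ = |CA|² = 0.286123 m²;  d cosθ + r = +0.4478 m.
|ω_lever| = |0.148·4.189·+0.4478| / 0.286123 = 0.97025 rad/s.

0.970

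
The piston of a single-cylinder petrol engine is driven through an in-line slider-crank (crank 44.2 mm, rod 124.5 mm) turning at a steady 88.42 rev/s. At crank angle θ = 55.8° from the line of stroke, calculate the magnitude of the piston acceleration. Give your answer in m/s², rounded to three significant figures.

ω = 2π·88.4 = 555.6 rad/s
x(θ) = r cosθ + √(L² − r² sin²θ); with ω constant, a = ω²·d²x/dθ².
d²x/dθ² = −r cosθ − r²(cos2θ)/√u − r⁴ sin²2θ/(4u^{3/2}),  u = L² − r² sin²θ = 0.0141638 m².
Substituting r = 0.0442 m, L = 0.1245 m, θ = 55.8°: d²x/dθ² = -0.01929 m.
a = ω²·d²x/dθ² = (555.6)²·(-0.01929) = -5953.9 m/s²;  |a| = 5953.9 m/s².

5950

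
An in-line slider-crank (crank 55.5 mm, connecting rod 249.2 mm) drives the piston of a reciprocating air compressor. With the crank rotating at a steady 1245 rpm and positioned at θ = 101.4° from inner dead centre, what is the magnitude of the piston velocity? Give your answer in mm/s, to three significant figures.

6770

ω = 2π·1245/60 = 130.4 rad/s
For an in-line slider-crank, x = r cosθ + √(L² − r² sin²θ), so v = −rω sinθ·[1 + r cosθ/√(L² − r² sin²θ)].
With r = 0.0555 m, L = 0.2492 m, θ = 101.4°: √(L² − r² sin²θ) = 0.24319 m.
v = −0.0555·130.4·0.98027·[1 + 0.0555·-0.19766/0.24319] = -6.7732 m/s.
|v| = 6.7732 m/s = 6773.2 mm/s.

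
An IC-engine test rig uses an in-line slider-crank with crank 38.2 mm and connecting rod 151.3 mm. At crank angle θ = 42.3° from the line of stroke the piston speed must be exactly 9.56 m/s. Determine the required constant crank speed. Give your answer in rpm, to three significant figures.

2990

For an in-line slider-crank, |v_piston| = rω|sinθ|·[1 + r cosθ/√(L² − r² sin²θ)].
With r = 0.0382 m, L = 0.1513 m, θ = 42.3°: the bracketed kinematic factor |dx/dθ| = 0.030581 m.
ω = v/|dx/dθ| = 9.56/0.030581 = 312.61 rad/s.
N = 60ω/(2π) = 2985.2 rpm.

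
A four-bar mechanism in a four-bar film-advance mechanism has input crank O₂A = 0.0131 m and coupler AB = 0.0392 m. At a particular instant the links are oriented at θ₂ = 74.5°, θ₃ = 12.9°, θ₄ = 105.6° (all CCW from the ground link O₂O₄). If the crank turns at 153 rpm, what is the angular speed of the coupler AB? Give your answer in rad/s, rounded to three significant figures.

ω₂ = 16.02 rad/s (from 153 rpm).
Differentiating the loop-closure r₂e^{iθ₂}+r₃e^{iθ₃}=r₁+r₄e^{iθ₄} gives r₂ω₂e^{iθ₂}+r₃ω₃e^{iθ₃}=r₄ω₄e^{iθ₄}.
Eliminating the other unknown: ω₃ = r₂ω₂ sin(θ₄−θ₂) / [r₃ sin(θ₃−θ₄)].
Numerator sine = +0.51653; denominator sine = -0.99889.
Result = 0.0131·16.02·(+0.51653) / (0.0392·(-0.99889)) = -2.7688 rad/s; magnitude 2.7688 rad/s.

2.77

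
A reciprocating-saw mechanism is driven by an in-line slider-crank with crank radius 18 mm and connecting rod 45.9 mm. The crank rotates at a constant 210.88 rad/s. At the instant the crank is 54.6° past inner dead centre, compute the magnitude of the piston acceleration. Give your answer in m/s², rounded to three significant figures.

ω = 210.9 rad/s
x(θ) = r cosθ + √(L² − r² sin²θ); with ω constant, a = ω²·d²x/dθ².
d²x/dθ² = −r cosθ − r²(cos2θ)/√u − r⁴ sin²2θ/(4u^{3/2}),  u = L² − r² sin²θ = 0.00189153 m².
Substituting r = 0.018 m, L = 0.0459 m, θ = 54.6°: d²x/dθ² = -0.0082616 m.
a = ω²·d²x/dθ² = (210.9)²·(-0.0082616) = -367.4 m/s²;  |a| = 367.4 m/s².

367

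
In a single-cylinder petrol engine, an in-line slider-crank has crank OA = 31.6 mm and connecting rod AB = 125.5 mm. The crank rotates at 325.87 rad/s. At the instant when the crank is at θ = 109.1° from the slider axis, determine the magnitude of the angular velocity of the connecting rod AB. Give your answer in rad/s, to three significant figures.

27.6

ω = 325.9 rad/s
The rod makes angle φ with the slider axis where L sinφ = r sinθ; differentiating, L cosφ·φ̇ = r ω cosθ.
L cosφ = √(L² − r² sin²θ) = 0.1219 m.
|ω_rod| = r ω |cosθ| / √(L² − r² sin²θ) = 0.0316·325.9·0.32722/0.1219 = 27.643 rad/s.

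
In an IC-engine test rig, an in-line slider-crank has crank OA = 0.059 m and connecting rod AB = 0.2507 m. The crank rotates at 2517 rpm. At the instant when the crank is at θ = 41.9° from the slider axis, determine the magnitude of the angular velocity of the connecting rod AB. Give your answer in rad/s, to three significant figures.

ω = 263.6 rad/s (converted from 2517 rpm).
The rod makes angle φ with the slider axis where L sinφ = r sinθ; differentiating, L cosφ·φ̇ = r ω cosθ.
L cosφ = √(L² − r² sin²θ) = 0.24758 m.
|ω_rod| = r ω |cosθ| / √(L² − r² sin²θ) = 0.059·263.6·0.74431/0.24758 = 46.752 rad/s.

46.8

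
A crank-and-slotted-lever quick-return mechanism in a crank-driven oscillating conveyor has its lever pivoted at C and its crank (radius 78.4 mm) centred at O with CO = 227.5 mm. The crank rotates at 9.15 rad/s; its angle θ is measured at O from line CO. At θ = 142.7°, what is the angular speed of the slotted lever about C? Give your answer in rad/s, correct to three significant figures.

ω = 9.15 rad/s
Crank pin A relative to C: A = (d + r cosθ, r sinθ); lever angle φ = atan2(r sinθ, d + r cosθ).
Differentiating tanφ: φ̇ = rω(d cosθ + r)/(d² + r² + 2dr cosθ).
d² + r² + 2dr cosθ = |CA|² = 0.0295267 m²;  d cosθ + r = -0.10257 m.
|ω_lever| = |0.0784·9.15·-0.10257| / 0.0295267 = 2.492 rad/s.

2.49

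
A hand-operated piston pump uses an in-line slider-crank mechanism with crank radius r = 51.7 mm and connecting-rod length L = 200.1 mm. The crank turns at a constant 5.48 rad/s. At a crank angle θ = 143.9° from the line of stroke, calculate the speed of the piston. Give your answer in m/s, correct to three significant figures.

0.132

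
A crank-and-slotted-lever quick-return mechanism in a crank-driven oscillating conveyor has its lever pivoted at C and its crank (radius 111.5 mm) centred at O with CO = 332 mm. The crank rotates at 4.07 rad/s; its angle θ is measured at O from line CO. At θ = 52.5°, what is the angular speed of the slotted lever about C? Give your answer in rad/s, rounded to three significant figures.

ω = 4.07 rad/s
Crank pin A relative to C: A = (d + r cosθ, r sinθ); lever angle φ = atan2(r sinθ, d + r cosθ).
Differentiating tanφ: φ̇ = rω(d cosθ + r)/(d² + r² + 2dr cosθ).
d² + r² + 2dr cosθ = |CA|² = 0.167727 m²;  d cosθ + r = +0.31361 m.
|ω_lever| = |0.1115·4.07·+0.31361| / 0.167727 = 0.84851 rad/s.

0.849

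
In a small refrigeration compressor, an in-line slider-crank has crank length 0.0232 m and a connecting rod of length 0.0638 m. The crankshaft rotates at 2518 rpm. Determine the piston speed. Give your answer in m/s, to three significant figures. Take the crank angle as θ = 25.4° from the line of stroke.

3.50

ω = 2π·2518/60 = 263.7 rad/s
For an in-line slider-crank, x = r cosθ + √(L² − r² sin²θ), so v = −rω sinθ·[1 + r cosθ/√(L² − r² sin²θ)].
With r = 0.0232 m, L = 0.0638 m, θ = 25.4°: √(L² − r² sin²θ) = 0.063019 m.
v = −0.0232·263.7·0.42894·[1 + 0.0232·0.90334/0.063019] = -3.4966 m/s.
|v| = 3.4966 m/s.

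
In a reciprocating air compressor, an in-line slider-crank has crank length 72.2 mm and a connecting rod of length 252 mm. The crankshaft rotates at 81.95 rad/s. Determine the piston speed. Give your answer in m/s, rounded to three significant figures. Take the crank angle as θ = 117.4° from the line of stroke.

4.54

ω = 81.95 rad/s
For an in-line slider-crank, x = r cosθ + √(L² − r² sin²θ), so v = −rω sinθ·[1 + r cosθ/√(L² − r² sin²θ)].
With r = 0.0722 m, L = 0.252 m, θ = 117.4°: √(L² − r² sin²θ) = 0.24371 m.
v = −0.0722·81.95·0.88782·[1 + 0.0722·-0.46020/0.24371] = -4.5368 m/s.
|v| = 4.5368 m/s.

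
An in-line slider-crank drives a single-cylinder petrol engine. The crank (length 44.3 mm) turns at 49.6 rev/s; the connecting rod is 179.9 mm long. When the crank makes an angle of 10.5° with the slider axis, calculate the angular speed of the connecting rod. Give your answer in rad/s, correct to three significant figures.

ω = 311.6 rad/s (converted from 49.6 rev/s).
The rod makes angle φ with the slider axis where L sinφ = r sinθ; differentiating, L cosφ·φ̇ = r ω cosθ.
L cosφ = √(L² − r² sin²θ) = 0.17972 m.
|ω_rod| = r ω |cosθ| / √(L² − r² sin²θ) = 0.0443·311.6·0.98325/0.17972 = 75.533 rad/s.

75.5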